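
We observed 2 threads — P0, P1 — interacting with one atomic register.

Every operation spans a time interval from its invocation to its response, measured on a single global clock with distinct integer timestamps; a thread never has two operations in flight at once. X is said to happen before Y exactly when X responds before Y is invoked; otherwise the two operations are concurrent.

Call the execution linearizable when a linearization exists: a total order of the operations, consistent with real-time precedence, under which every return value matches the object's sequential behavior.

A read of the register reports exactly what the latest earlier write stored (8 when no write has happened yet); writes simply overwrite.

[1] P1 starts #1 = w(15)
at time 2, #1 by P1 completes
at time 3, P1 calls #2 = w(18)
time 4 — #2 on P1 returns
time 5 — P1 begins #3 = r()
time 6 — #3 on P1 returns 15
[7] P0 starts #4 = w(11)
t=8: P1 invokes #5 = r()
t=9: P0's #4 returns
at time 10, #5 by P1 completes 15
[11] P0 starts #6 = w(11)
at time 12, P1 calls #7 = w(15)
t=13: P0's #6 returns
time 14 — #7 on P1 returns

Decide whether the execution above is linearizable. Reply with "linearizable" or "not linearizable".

not linearizable

cut after 5 events: linearizable; cut after 6 events (#3 responds, time 6): not linearizable
a single order respects real time; the 3 completed atomic register operations fail replay along it
take #1, #2, #3: step 3 already fails, because #3 r() → 15 cannot occur there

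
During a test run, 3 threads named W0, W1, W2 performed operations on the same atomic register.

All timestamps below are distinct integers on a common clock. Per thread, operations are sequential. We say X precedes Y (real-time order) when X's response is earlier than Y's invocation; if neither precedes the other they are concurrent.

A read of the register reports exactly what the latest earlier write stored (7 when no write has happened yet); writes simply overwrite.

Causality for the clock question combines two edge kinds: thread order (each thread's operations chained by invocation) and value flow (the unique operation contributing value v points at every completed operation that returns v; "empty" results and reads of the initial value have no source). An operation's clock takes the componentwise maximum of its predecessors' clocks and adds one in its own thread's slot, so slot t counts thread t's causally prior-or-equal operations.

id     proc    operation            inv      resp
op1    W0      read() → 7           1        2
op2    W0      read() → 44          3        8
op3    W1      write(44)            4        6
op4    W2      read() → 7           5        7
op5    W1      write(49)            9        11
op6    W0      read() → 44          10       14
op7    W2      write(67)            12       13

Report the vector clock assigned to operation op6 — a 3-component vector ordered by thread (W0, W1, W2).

(3, 1, 0)

op4, invoked 5, has no incoming edges; only W2's bump applies → (0, 0, 1)
op3, invoked 4, has no incoming edges; only W1's bump applies → (0, 1, 0)
op1, invoked 1, has no incoming edges; only W0's bump applies → (1, 0, 0)
op7 (invocation 12): componentwise max over VC(op4)=(0, 0, 1), +1 at W2, giving (0, 0, 2)
op5 (invocation 9): componentwise max over VC(op3)=(0, 1, 0), +1 at W1, giving (0, 2, 0)
op2 (invocation 3): componentwise max over VC(op1)=(1, 0, 0), VC(op3)=(0, 1, 0), +1 at W0, giving (2, 1, 0)
op6 (invocation 10): componentwise max over VC(op2)=(2, 1, 0), VC(op3)=(0, 1, 0), +1 at W0, giving (3, 1, 0)
target: VC(op6) = (3, 1, 0)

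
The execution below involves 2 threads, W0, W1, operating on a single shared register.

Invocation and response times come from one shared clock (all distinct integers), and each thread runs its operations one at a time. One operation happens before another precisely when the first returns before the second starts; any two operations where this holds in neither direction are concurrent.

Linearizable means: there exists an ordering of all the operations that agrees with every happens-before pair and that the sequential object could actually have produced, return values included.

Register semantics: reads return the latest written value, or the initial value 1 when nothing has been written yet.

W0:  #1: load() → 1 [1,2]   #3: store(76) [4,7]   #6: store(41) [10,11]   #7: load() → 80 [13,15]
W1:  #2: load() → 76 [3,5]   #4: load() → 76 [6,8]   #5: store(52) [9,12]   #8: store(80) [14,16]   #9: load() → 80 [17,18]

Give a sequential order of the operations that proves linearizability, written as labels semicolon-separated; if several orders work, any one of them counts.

after step 1 (#1 load() → 1): value 1
after step 2 (#3 store(76)): value 76
after step 3 (#2 load() → 76): value 76
after step 4 (#4 load() → 76): value 76
after step 5 (#5 store(52)): value 52
after step 6 (#6 store(41)): value 41
after step 7 (#8 store(80)): value 80
after step 8 (#7 load() → 80): value 80
after step 9 (#9 load() → 80): value 80

#1; #3; #2; #4; #5; #6; #8; #7; #9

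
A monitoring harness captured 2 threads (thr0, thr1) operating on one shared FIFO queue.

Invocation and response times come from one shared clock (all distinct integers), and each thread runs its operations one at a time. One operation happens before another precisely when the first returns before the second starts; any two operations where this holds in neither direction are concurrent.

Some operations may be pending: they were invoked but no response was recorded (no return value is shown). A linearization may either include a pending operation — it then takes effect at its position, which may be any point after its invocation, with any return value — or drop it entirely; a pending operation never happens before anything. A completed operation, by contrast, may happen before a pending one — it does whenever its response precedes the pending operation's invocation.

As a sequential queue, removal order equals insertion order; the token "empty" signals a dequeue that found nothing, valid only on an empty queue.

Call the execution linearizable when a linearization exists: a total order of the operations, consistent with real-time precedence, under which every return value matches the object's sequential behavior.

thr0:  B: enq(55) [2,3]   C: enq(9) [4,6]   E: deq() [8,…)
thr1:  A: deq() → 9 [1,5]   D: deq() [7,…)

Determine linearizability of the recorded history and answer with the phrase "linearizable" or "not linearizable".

already the first 5 events (up to A's response at time 5) admit no linearization; the first 4 still do
real-time-consistent orders of the 2 completed operations: 2 — all fail the FIFO queue replay
include/drop combinations of the 1 pending operation (C) were all tried; none helps
take A, B (pending dropped): step 1 already fails, because A deq() → 9 cannot occur there
take B, A (pending dropped): step 2 already fails, because A deq() → 9 cannot occur there

not linearizable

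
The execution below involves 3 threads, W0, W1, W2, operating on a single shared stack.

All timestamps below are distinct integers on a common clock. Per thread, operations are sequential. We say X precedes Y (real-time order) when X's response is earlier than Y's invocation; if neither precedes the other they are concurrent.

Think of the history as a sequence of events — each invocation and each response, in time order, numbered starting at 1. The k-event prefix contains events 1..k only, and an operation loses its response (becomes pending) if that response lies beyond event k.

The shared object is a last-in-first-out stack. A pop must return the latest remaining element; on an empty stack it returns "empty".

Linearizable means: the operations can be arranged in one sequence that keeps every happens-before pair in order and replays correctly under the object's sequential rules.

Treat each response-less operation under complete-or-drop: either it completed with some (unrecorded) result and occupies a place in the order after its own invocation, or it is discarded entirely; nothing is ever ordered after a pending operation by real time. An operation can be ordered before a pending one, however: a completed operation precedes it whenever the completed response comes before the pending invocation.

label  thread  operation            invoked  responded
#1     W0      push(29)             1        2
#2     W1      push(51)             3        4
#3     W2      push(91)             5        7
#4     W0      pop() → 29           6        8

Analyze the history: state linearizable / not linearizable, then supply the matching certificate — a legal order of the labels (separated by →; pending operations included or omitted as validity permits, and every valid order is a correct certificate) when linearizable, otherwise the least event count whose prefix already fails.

not linearizable — minimal violating prefix: 8 events

through event 7 a valid linearization exists; event 8 (#4 responding at time 8) ends that
checked exhaustively: 2 real-time-consistent orders of 4 completed operations, zero legal stack replays
take #1, #2, #3, #4: step 4 already fails, because #4 pop() → 29 cannot occur there
take #1, #2, #4, #3: step 3 already fails, because #4 pop() → 29 cannot occur there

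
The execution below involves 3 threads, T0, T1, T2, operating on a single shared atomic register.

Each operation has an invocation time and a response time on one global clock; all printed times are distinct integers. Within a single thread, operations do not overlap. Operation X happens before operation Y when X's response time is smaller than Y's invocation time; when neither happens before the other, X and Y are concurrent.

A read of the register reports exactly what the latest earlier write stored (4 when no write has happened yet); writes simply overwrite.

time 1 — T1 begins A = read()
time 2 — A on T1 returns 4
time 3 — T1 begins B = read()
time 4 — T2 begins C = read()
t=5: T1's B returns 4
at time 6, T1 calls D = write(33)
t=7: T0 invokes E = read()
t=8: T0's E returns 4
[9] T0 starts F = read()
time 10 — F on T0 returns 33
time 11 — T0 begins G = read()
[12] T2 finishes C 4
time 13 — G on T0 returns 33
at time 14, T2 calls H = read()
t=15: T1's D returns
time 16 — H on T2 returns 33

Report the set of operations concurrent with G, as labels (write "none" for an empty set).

C, D

G spans [11,13]; an op avoiding the whole window 11..13 is ordered, any other is concurrent
A [1,2]: before
B [3,5]: before
C [4,12]: concurrent
D [6,15]: concurrent
E [7,8]: before
F [9,10]: before
H [14,16]: after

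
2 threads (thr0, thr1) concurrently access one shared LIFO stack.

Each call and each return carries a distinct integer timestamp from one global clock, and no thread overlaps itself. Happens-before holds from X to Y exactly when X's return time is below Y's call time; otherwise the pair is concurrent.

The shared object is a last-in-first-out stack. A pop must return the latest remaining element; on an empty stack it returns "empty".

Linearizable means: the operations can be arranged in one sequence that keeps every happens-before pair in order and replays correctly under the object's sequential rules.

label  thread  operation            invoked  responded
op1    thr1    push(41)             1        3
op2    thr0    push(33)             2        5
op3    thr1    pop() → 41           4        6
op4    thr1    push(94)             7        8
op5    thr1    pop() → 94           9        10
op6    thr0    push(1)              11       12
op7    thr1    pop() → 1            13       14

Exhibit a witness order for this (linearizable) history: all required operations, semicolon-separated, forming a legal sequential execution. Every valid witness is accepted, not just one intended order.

1. op1 push(41), leaving stack <41>
2. op3 pop() → 41, leaving stack <>
3. op2 push(33), leaving stack <33>
4. op4 push(94), leaving stack <33,94>
5. op5 pop() → 94, leaving stack <33>
6. op6 push(1), leaving stack <33,1>
7. op7 pop() → 1, leaving stack <33>

op1; op3; op2; op4; op5; op6; op7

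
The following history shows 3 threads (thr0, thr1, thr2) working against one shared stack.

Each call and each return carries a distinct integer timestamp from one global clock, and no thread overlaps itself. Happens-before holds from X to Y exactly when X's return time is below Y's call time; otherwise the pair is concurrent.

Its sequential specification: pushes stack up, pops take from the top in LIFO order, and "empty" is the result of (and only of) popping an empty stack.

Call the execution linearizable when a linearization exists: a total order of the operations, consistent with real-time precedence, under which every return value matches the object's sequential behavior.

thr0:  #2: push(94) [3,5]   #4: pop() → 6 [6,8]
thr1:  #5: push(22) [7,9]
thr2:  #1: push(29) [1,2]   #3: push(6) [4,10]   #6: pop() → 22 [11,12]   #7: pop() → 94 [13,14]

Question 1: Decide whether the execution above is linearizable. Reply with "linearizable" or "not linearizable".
linearizable

one valid linearization: #1, #2, #3, #4, #5, #6, #7
step 1: #1 push(29) — stack <29>
step 2: #2 push(94) — stack <29,94>
step 3: #3 push(6) — stack <29,94,6>
step 4: #4 pop() → 6 — stack <29,94>
step 5: #5 push(22) — stack <29,94,22>
step 6: #6 pop() → 22 — stack <29,94>
step 7: #7 pop() → 94 — stack <29>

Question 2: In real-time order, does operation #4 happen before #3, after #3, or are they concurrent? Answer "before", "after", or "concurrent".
concurrent

#4 spans [6,8], #3 spans [4,10]
the intervals overlap in both directions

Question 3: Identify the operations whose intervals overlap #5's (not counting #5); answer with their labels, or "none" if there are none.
#3, #4

#5 spans [7,9]: anything still running between times 7 and 9 counts as concurrent
#1 [1,2]: before
#2 [3,5]: before
#3 [4,10]: concurrent
#4 [6,8]: concurrent
#6 [11,12]: after
#7 [13,14]: after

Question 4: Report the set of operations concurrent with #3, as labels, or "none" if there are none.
#2, #4, #5

overlap test against #3 [4,10]: concurrent iff the interval meets 4..10
#1 [1,2]: before
#2 [3,5]: concurrent
#4 [6,8]: concurrent
#5 [7,9]: concurrent
#6 [11,12]: after
#7 [13,14]: after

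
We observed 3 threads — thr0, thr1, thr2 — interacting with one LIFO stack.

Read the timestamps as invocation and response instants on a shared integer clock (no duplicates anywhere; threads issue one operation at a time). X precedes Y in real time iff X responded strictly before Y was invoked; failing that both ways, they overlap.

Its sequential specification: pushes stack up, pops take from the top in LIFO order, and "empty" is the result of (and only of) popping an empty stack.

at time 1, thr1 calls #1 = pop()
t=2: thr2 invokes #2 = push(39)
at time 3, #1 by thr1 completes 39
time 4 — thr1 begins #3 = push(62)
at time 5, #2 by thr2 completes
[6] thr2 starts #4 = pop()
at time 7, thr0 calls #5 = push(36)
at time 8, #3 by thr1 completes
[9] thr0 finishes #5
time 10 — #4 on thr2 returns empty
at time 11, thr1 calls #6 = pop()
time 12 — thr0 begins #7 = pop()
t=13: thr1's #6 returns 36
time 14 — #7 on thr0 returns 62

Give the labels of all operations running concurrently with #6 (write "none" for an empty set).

#7

#6 runs from 11 to 13; window-overlapping ops are concurrent
#1 [1,3]: before
#2 [2,5]: before
#3 [4,8]: before
#4 [6,10]: before
#5 [7,9]: before
#7 [12,14]: concurrent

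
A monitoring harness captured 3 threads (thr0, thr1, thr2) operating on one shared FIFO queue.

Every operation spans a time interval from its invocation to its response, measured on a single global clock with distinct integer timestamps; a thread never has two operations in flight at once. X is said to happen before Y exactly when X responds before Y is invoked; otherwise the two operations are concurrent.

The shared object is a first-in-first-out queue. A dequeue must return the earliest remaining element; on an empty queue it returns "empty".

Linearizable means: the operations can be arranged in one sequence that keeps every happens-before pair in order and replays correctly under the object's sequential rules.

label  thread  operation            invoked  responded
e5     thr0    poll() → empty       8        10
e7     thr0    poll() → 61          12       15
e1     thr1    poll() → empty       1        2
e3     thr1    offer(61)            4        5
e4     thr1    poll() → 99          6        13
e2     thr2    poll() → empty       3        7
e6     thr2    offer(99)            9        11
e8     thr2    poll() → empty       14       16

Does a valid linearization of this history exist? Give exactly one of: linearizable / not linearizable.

not linearizable

already the first 13 events (up to e4's response at time 13) admit no linearization; the first 12 still do
14 orders of the 6 completed FIFO queue ops respect real time; none is legal
every completion of the 1 pending operation (e7) was checked; none linearizes
e.g. e1, e2, e3, e4, e5, e6 (pending dropped): illegal at step 4, since e4 poll() → 99 cannot apply there
e.g. e1, e2, e3, e4, e6, e5 (pending dropped): illegal at step 4, since e4 poll() → 99 cannot apply there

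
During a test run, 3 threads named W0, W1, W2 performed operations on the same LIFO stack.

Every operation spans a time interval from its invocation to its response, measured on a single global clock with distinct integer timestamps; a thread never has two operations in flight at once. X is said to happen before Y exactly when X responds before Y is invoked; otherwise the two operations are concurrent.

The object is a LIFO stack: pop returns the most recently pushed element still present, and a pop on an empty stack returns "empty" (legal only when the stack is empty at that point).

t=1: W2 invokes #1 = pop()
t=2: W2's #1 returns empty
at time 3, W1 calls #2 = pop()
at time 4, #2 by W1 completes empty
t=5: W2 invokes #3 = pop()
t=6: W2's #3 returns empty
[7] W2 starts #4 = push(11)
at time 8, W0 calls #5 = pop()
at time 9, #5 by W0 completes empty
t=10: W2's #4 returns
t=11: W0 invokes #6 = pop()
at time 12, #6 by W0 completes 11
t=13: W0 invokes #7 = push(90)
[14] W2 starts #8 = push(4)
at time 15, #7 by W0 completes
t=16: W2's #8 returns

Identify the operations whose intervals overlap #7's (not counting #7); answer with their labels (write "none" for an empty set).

#8

#7 spans [13,15]: anything still running between times 13 and 15 counts as concurrent
#1 [1,2]: before
#2 [3,4]: before
#3 [5,6]: before
#4 [7,10]: before
#5 [8,9]: before
#6 [11,12]: before
#8 [14,16]: concurrent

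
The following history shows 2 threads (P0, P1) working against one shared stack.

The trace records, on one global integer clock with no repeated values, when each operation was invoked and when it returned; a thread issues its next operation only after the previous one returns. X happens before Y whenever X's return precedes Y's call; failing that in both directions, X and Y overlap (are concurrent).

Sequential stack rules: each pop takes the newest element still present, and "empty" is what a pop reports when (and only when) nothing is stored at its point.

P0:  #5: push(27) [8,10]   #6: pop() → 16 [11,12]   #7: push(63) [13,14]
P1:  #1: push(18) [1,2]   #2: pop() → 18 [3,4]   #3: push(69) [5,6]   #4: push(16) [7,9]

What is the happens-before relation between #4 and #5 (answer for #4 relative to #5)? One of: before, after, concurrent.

#4 spans [7,9], #5 spans [8,10]
the intervals overlap in both directions

concurrent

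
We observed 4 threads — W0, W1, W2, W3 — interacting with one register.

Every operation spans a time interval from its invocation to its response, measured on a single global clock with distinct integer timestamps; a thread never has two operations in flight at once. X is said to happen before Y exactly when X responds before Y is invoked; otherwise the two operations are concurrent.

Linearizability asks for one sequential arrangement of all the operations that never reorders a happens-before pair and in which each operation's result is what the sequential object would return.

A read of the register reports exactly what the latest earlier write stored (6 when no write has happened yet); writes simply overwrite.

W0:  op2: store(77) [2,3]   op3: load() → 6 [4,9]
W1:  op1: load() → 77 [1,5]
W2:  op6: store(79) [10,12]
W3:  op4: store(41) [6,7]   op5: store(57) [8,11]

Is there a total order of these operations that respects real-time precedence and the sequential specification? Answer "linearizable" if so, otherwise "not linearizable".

the violation lands at event 9, op3's response at time 9: events 1..8 linearize, events 1..9 do not
4 completed operations, 5 real-time-consistent orders — every register replay fails
no completion choice of the 1 pending operation (op5) rescues it — every subset was tried
sample order op1, op2, op3, op4 (pending dropped) stalls at step 1 — op1 load() → 77 has no legal effect
sample order op1, op2, op4, op3 (pending dropped) stalls at step 1 — op1 load() → 77 has no legal effect

not linearizable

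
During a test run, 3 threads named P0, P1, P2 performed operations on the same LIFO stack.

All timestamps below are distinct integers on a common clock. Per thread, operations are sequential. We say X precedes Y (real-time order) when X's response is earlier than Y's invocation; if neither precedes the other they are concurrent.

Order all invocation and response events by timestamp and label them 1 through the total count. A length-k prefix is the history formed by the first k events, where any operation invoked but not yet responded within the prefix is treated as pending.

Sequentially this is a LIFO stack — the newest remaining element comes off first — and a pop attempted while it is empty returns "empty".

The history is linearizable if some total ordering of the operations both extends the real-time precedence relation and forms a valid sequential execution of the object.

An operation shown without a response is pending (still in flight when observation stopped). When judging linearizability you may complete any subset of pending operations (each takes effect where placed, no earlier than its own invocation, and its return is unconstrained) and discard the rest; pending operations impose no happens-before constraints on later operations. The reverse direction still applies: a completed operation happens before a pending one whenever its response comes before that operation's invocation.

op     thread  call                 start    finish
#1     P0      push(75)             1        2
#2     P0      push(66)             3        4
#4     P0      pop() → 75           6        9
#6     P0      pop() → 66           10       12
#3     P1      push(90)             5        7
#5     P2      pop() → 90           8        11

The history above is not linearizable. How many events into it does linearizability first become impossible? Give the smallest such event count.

9

a valid linearization of events 1..8 exists, for instance #1, #2, #3:
step 1: #1 push(75) — stack <75>
step 2: #2 push(66) — stack <75,66>
step 3: #3 push(90) — stack <75,66,90>
with event 9 included (#4 responding at time 9), all real-time-consistent orders fail
include/drop combinations of the 1 pending operation (#5) were all tried; none helps
for example #1, #2, #3, #4 (pending dropped) fails at step 4: #4 pop() → 75 is not legal there
for example #1, #2, #4, #3 (pending dropped) fails at step 3: #4 pop() → 75 is not legal there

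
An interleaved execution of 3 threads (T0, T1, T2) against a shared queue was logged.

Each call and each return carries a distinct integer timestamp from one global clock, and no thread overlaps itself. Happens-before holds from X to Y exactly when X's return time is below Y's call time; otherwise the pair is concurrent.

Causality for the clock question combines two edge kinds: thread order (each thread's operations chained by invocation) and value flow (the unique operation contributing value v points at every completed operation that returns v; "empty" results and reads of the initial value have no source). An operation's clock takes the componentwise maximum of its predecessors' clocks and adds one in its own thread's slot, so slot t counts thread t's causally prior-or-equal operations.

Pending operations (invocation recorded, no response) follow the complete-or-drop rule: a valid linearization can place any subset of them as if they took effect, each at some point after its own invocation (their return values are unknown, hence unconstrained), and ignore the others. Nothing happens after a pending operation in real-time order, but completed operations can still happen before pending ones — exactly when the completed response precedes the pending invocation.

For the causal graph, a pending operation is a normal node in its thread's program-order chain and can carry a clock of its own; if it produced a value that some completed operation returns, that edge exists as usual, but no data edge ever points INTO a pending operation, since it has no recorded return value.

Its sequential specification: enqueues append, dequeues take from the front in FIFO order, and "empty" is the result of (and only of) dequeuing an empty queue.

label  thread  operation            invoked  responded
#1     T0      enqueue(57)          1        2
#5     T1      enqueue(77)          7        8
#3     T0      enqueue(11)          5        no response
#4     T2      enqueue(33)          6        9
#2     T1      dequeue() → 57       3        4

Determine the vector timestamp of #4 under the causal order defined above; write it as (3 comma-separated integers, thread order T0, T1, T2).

#4 (invocation 6): nothing precedes it; T2's component alone gives (0, 0, 1)
#1 (invocation 1): nothing precedes it; T0's component alone gives (1, 0, 0)
from VC(#1)=(1, 0, 0), #2 (invoked 3) maxes components and bumps T1 → (1, 1, 0)
from VC(#1)=(1, 0, 0), #3 (invoked 5) maxes components and bumps T0 → (2, 0, 0)
from VC(#2)=(1, 1, 0), #5 (invoked 7) maxes components and bumps T1 → (1, 2, 0)
target: VC(#4) = (0, 0, 1)

(0, 0, 1)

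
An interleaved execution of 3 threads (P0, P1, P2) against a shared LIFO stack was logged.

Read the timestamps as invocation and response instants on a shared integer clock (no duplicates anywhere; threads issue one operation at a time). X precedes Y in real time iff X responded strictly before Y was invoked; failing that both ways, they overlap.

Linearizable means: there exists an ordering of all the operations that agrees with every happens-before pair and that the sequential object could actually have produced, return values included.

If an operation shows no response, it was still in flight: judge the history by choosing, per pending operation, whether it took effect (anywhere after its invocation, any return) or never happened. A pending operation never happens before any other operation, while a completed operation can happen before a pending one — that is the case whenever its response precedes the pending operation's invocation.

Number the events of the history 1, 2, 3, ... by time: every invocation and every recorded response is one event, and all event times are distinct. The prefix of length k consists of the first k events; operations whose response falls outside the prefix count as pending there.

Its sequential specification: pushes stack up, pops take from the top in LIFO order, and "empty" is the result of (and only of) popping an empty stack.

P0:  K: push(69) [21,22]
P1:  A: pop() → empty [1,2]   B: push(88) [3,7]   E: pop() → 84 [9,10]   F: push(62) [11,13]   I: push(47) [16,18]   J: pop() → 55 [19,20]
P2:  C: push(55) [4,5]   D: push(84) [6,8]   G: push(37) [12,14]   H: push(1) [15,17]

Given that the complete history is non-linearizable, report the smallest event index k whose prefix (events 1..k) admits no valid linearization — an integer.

20

one valid order for events 1..19 is A, B, C, D, E, F, G, H, I:
1. A pop() → empty, leaving stack <>
2. B push(88), leaving stack <88>
3. C push(55), leaving stack <88,55>
4. D push(84), leaving stack <88,55,84>
5. E pop() → 84, leaving stack <88,55>
6. F push(62), leaving stack <88,55,62>
7. G push(37), leaving stack <88,55,62,37>
8. H push(1), leaving stack <88,55,62,37,1>
9. I push(47), leaving stack <88,55,62,37,1,47>
adding event 20 (J responds at 20) leaves no legal real-time order
e.g. A, B, C, D, E, F, G, H, I, J: illegal at step 10, since J pop() → 55 cannot apply there
e.g. A, B, C, D, E, F, G, I, H, J: illegal at step 10, since J pop() → 55 cannot apply there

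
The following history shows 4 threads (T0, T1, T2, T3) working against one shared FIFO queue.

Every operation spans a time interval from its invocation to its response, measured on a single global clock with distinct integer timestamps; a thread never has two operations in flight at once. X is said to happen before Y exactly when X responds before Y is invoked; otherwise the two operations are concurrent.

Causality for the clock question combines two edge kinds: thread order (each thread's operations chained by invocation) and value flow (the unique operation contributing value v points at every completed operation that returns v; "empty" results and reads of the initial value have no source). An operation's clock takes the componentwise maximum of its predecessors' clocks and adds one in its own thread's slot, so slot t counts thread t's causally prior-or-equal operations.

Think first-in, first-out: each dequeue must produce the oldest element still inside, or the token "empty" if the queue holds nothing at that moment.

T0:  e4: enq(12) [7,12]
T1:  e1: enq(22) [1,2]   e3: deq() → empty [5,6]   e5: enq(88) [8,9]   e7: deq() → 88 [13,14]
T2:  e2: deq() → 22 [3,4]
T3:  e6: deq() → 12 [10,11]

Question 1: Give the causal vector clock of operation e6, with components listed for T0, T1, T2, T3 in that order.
Answer: (1, 0, 0, 1)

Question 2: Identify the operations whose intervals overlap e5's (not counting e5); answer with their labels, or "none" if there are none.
Answer: e4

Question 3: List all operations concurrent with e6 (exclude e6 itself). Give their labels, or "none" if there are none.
Answer: e4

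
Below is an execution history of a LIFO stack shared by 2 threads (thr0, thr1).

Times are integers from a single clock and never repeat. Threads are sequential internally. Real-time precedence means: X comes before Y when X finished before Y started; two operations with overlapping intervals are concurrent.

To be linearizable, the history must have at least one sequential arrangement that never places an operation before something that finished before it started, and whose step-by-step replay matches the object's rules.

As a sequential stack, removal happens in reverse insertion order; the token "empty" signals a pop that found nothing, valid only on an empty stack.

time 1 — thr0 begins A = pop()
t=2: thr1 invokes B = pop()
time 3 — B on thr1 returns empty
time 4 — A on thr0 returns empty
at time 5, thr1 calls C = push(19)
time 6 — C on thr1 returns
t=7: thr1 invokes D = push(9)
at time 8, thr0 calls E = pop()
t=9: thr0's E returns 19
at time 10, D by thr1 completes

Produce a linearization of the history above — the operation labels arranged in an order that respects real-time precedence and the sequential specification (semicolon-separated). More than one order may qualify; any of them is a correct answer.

step 1: A pop() → empty — stack <>
step 2: B pop() → empty — stack <>
step 3: C push(19) — stack <19>
step 4: E pop() → 19 — stack <>
step 5: D push(9) — stack <9>

A; B; C; E; D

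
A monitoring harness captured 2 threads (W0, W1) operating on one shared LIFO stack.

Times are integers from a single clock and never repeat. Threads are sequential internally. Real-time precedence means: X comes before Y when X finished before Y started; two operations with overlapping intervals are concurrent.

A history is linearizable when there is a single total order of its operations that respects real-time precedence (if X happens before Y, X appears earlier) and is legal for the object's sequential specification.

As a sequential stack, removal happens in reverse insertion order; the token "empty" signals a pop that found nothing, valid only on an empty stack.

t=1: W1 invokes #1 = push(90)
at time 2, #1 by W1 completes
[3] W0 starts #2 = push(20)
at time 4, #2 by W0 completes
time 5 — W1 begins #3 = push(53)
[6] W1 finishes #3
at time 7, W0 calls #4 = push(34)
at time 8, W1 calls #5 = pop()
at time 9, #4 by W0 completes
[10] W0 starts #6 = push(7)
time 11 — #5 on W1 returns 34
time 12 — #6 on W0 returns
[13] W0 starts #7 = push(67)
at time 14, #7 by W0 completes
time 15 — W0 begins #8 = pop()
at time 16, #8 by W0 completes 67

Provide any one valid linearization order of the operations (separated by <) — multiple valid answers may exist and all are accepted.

1. #1 push(90), leaving stack <90>
2. #2 push(20), leaving stack <90,20>
3. #3 push(53), leaving stack <90,20,53>
4. #4 push(34), leaving stack <90,20,53,34>
5. #5 pop() → 34, leaving stack <90,20,53>
6. #6 push(7), leaving stack <90,20,53,7>
7. #7 push(67), leaving stack <90,20,53,7,67>
8. #8 pop() → 67, leaving stack <90,20,53,7>

#1 < #2 < #3 < #4 < #5 < #6 < #7 < #8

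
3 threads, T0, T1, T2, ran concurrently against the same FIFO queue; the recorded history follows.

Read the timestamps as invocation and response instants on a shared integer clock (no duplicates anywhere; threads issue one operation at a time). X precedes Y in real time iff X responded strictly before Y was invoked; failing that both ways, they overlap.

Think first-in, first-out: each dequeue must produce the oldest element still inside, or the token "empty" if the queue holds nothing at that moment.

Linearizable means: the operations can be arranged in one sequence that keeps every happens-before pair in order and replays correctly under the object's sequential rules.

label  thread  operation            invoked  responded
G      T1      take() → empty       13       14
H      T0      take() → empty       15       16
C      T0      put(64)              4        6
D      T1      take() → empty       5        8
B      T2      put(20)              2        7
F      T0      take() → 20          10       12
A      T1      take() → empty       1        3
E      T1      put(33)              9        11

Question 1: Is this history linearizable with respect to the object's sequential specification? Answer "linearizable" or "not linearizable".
the violation lands at event 14, G's response at time 14: events 1..13 linearize, events 1..14 do not
16 orders of the 7 completed FIFO queue ops respect real time; none is legal
e.g. A, B, C, D, E, F, G: illegal at step 4, since D take() → empty cannot apply there
e.g. A, B, C, D, F, E, G: illegal at step 4, since D take() → empty cannot apply there

not linearizable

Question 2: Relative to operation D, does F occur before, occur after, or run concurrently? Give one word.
Answer: after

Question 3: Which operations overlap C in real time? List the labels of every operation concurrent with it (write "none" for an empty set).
Answer: B, D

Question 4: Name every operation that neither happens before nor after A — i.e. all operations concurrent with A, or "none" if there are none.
Answer: B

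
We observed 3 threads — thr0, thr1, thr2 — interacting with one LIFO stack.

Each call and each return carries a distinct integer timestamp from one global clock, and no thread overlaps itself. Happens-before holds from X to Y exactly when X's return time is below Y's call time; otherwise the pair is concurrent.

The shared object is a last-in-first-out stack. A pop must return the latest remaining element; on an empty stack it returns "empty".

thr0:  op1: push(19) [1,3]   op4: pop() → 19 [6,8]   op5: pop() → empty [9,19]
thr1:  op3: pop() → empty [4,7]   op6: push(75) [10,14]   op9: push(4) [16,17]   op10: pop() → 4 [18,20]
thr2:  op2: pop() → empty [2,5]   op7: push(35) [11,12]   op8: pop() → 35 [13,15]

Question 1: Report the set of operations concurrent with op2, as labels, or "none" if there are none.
op1, op3

op2 runs from 2 to 5; window-overlapping ops are concurrent
op1 [1,3]: concurrent
op3 [4,7]: concurrent
op4 [6,8]: after
op5 [9,19]: after
op6 [10,14]: after
op7 [11,12]: after
op8 [13,15]: after
op9 [16,17]: after
op10 [18,20]: after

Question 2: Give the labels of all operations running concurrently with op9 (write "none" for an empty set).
op5

overlap test against op9 [16,17]: concurrent iff the interval meets 16..17
op1 [1,3]: before
op2 [2,5]: before
op3 [4,7]: before
op4 [6,8]: before
op5 [9,19]: concurrent
op6 [10,14]: before
op7 [11,12]: before
op8 [13,15]: before
op10 [18,20]: after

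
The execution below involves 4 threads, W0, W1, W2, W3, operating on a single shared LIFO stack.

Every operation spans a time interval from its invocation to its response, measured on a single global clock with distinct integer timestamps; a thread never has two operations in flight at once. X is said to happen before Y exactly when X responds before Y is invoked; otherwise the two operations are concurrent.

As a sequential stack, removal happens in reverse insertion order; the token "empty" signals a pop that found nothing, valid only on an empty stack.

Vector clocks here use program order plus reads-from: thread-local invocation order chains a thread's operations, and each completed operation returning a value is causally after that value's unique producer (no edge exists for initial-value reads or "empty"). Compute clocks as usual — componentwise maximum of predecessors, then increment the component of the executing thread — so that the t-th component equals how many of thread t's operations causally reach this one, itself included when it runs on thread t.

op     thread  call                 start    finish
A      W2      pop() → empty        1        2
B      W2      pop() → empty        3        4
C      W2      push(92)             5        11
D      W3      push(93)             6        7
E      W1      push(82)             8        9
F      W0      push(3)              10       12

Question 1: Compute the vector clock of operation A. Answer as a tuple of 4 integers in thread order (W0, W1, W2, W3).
(0, 0, 1, 0)

root op D, invoked 6: fresh clock plus W3's own tick → (0, 0, 0, 1)
root op A, invoked 1: fresh clock plus W2's own tick → (0, 0, 1, 0)
root op E, invoked 8: fresh clock plus W1's own tick → (0, 1, 0, 0)
root op F, invoked 10: fresh clock plus W0's own tick → (1, 0, 0, 0)
from VC(A)=(0, 0, 1, 0), B (invoked 3) maxes components and bumps W2 → (0, 0, 2, 0)
from VC(B)=(0, 0, 2, 0), C (invoked 5) maxes components and bumps W2 → (0, 0, 3, 0)
target: VC(A) = (0, 0, 1, 0)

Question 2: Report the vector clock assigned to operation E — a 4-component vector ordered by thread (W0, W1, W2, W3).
(0, 1, 0, 0)

VC(D, invoked at 6): no causal predecessors; +1 on W3 → (0, 0, 0, 1)
VC(A, invoked at 1): no causal predecessors; +1 on W2 → (0, 0, 1, 0)
VC(E, invoked at 8): no causal predecessors; +1 on W1 → (0, 1, 0, 0)
VC(F, invoked at 10): no causal predecessors; +1 on W0 → (1, 0, 0, 0)
VC(B, invoked at 3): max of VC(A)=(0, 0, 1, 0), then +1 on thread W2 → (0, 0, 2, 0)
VC(C, invoked at 5): max of VC(B)=(0, 0, 2, 0), then +1 on thread W2 → (0, 0, 3, 0)
target: VC(E) = (0, 1, 0, 0)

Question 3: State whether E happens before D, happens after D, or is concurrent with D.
after

E spans [8,9], D spans [6,7]
resp(D)=7 < inv(E)=8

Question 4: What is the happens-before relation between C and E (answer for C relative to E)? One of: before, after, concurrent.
concurrent

C spans [5,11], E spans [8,9]
the intervals overlap in both directions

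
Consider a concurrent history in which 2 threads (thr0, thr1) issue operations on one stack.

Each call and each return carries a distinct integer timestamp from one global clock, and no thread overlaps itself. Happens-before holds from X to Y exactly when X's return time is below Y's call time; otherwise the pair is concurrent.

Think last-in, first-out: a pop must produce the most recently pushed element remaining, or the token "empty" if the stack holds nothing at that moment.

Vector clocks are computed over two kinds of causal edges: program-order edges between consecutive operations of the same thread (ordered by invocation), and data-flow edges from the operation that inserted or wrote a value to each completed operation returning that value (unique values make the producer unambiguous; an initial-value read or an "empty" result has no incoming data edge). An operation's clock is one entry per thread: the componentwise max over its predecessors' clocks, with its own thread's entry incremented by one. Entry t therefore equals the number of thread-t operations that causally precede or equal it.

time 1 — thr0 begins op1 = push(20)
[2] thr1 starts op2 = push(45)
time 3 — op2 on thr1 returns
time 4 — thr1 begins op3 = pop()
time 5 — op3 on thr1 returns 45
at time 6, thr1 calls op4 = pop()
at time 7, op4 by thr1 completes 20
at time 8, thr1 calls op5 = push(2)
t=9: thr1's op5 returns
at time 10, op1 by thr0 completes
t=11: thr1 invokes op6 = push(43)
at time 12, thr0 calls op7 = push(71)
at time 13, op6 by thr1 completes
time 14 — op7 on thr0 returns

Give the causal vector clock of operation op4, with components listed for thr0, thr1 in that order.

op2, invoked 2, has no incoming edges; only thr1's bump applies → (0, 1)
op1, invoked 1, has no incoming edges; only thr0's bump applies → (1, 0)
merge at op3 (invoked 4): VC(op2)=(0, 1), own-thread bump on thr1 → (0, 2)
merge at op7 (invoked 12): VC(op1)=(1, 0), own-thread bump on thr0 → (2, 0)
merge at op4 (invoked 6): VC(op1)=(1, 0), VC(op3)=(0, 2), own-thread bump on thr1 → (1, 3)
merge at op5 (invoked 8): VC(op4)=(1, 3), own-thread bump on thr1 → (1, 4)
merge at op6 (invoked 11): VC(op5)=(1, 4), own-thread bump on thr1 → (1, 5)
target: VC(op4) = (1, 3)

(1, 3)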